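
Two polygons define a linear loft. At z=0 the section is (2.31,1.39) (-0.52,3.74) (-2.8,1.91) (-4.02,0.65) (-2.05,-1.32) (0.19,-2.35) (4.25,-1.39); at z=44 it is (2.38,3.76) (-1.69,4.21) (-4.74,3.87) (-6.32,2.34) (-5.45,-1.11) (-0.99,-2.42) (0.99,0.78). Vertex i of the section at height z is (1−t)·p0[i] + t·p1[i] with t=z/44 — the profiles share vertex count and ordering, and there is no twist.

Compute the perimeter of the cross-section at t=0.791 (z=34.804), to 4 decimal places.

Perimeter at t=0.791: 23.1518

Cross-section at t=0.791: each vertex is (1-t)·p0[i] + t·p1[i].
  v1: (1-0.791)·(2.31,1.39) + 0.791·(2.38,3.76) = (2.3654,3.2647)
  v2: (1-0.791)·(-0.52,3.74) + 0.791·(-1.69,4.21) = (-1.4455,4.1118)
  v3: (1-0.791)·(-2.8,1.91) + 0.791·(-4.74,3.87) = (-4.3345,3.4604)
  v4: (1-0.791)·(-4.02,0.65) + 0.791·(-6.32,2.34) = (-5.8393,1.9868)
  v5: (1-0.791)·(-2.05,-1.32) + 0.791·(-5.45,-1.11) = (-4.7394,-1.1539)
  v6: (1-0.791)·(0.19,-2.35) + 0.791·(-0.99,-2.42) = (-0.7434,-2.4054)
  v7: (1-0.791)·(4.25,-1.39) + 0.791·(0.99,0.78) = (1.6713,0.3265)
Perimeter = Σ |v_{i+1} − v_i|:
  edge 1→2: √(-3.8108² + 0.8471²) = 3.9039 (running 3.9039)
  edge 2→3: √(-2.8891² + -0.6514²) = 2.9616 (running 6.8655)
  edge 3→4: √(-1.5048² + -1.4736²) = 2.1061 (running 8.9716)
  edge 4→5: √(1.0999² + -3.1407²) = 3.3277 (running 12.2993)
  edge 5→6: √(3.9960² + -1.2515²) = 4.1874 (running 16.4867)
  edge 6→7: √(2.4147² + 2.7318²) = 3.6461 (running 20.1328)
  edge 7→1: √(0.6940² + 2.9382²) = 3.0191 (running 23.1518)
Perimeter = 23.1518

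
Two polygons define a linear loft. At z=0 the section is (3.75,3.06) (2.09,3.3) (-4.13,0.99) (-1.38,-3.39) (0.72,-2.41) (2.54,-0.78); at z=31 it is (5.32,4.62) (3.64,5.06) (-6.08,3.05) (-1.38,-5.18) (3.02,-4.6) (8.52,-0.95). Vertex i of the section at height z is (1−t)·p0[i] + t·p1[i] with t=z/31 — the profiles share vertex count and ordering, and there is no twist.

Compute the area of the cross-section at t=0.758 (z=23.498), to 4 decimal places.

Cross-section at t=0.758: each vertex is (1-t)·p0[i] + t·p1[i].
  v1: (1-0.758)·(3.75,3.06) + 0.758·(5.32,4.62) = (4.9401,4.2425)
  v2: (1-0.758)·(2.09,3.3) + 0.758·(3.64,5.06) = (3.2649,4.6341)
  v3: (1-0.758)·(-4.13,0.99) + 0.758·(-6.08,3.05) = (-5.6081,2.5515)
  v4: (1-0.758)·(-1.38,-3.39) + 0.758·(-1.38,-5.18) = (-1.3800,-4.7468)
  v5: (1-0.758)·(0.72,-2.41) + 0.758·(3.02,-4.6) = (2.4634,-4.0700)
  v6: (1-0.758)·(2.54,-0.78) + 0.758·(8.52,-0.95) = (7.0728,-0.9089)
Shoelace sum Σ(x_i·y_{i+1} − x_{i+1}·y_i):
  i=1: 4.9401·4.6341 − 3.2649·4.2425 = +9.0414 (running +9.0414)
  i=2: 3.2649·2.5515 − -5.6081·4.6341 = +34.3187 (running +43.3601)
  i=3: -5.6081·-4.7468 − -1.3800·2.5515 = +30.1417 (running +73.5018)
  i=4: -1.3800·-4.0700 − 2.4634·-4.7468 = +17.3099 (running +90.8117)
  i=5: 2.4634·-0.9089 − 7.0728·-4.0700 = +26.5477 (running +117.3594)
  i=6: 7.0728·4.2425 − 4.9401·-0.9089 = +34.4962 (running +151.8556)
Area = |Σ|/2 = |151.8556|/2 = 75.9278

Area at t=0.758: 75.9278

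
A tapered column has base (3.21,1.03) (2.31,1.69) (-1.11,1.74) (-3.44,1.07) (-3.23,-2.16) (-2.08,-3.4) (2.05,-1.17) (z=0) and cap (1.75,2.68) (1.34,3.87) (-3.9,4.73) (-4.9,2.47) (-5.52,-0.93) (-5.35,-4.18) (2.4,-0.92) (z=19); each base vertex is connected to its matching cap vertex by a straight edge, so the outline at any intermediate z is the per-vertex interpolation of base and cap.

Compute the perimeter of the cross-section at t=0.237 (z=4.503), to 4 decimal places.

Cross-section at t=0.237: each vertex is (1-t)·p0[i] + t·p1[i].
  v1: (1-0.237)·(3.21,1.03) + 0.237·(1.75,2.68) = (2.8640,1.4211)
  v2: (1-0.237)·(2.31,1.69) + 0.237·(1.34,3.87) = (2.0801,2.2067)
  v3: (1-0.237)·(-1.11,1.74) + 0.237·(-3.9,4.73) = (-1.7712,2.4486)
  v4: (1-0.237)·(-3.44,1.07) + 0.237·(-4.9,2.47) = (-3.7860,1.4018)
  v5: (1-0.237)·(-3.23,-2.16) + 0.237·(-5.52,-0.93) = (-3.7727,-1.8685)
  v6: (1-0.237)·(-2.08,-3.4) + 0.237·(-5.35,-4.18) = (-2.8550,-3.5849)
  v7: (1-0.237)·(2.05,-1.17) + 0.237·(2.4,-0.92) = (2.1330,-1.1107)
Perimeter = Σ |v_{i+1} − v_i|:
  edge 1→2: √(-0.7839² + 0.7856²) = 1.1098 (running 1.1098)
  edge 2→3: √(-3.8513² + 0.2420²) = 3.8589 (running 4.9687)
  edge 3→4: √(-2.0148² + -1.0468²) = 2.2705 (running 7.2392)
  edge 4→5: √(0.0133² + -3.2703²) = 3.2703 (running 10.5096)
  edge 5→6: √(0.9177² + -1.7164²) = 1.9463 (running 12.4559)
  edge 6→7: √(4.9879² + 2.4741²) = 5.5678 (running 18.0237)
  edge 7→1: √(0.7310² + 2.5318²) = 2.6352 (running 20.6589)
Perimeter = 20.6589

Perimeter at t=0.237: 20.6589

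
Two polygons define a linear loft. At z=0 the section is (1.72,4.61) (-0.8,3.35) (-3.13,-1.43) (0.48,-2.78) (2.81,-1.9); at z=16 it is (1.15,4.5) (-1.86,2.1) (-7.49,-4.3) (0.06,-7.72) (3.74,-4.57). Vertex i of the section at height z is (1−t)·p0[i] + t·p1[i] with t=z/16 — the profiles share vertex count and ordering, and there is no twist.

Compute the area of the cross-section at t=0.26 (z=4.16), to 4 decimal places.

Area at t=0.26: 36.2787

Cross-section at t=0.26: each vertex is (1-t)·p0[i] + t·p1[i].
  v1: (1-0.26)·(1.72,4.61) + 0.26·(1.15,4.5) = (1.5718,4.5814)
  v2: (1-0.26)·(-0.8,3.35) + 0.26·(-1.86,2.1) = (-1.0756,3.0250)
  v3: (1-0.26)·(-3.13,-1.43) + 0.26·(-7.49,-4.3) = (-4.2636,-2.1762)
  v4: (1-0.26)·(0.48,-2.78) + 0.26·(0.06,-7.72) = (0.3708,-4.0644)
  v5: (1-0.26)·(2.81,-1.9) + 0.26·(3.74,-4.57) = (3.0518,-2.5942)
Shoelace sum Σ(x_i·y_{i+1} − x_{i+1}·y_i):
  i=1: 1.5718·3.0250 − -1.0756·4.5814 = +9.6824 (running +9.6824)
  i=2: -1.0756·-2.1762 − -4.2636·3.0250 = +15.2381 (running +24.9206)
  i=3: -4.2636·-4.0644 − 0.3708·-2.1762 = +18.1359 (running +43.0565)
  i=4: 0.3708·-2.5942 − 3.0518·-4.0644 = +11.4418 (running +54.4983)
  i=5: 3.0518·4.5814 − 1.5718·-2.5942 = +18.0591 (running +72.5574)
Area = |Σ|/2 = |72.5574|/2 = 36.2787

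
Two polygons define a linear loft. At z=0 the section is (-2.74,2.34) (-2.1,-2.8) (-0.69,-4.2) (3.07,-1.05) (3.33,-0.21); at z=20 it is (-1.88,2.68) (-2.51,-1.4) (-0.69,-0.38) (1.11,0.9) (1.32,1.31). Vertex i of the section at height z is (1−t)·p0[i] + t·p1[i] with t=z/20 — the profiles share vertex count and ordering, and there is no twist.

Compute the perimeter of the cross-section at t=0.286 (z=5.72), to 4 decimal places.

Cross-section at t=0.286: each vertex is (1-t)·p0[i] + t·p1[i].
  v1: (1-0.286)·(-2.74,2.34) + 0.286·(-1.88,2.68) = (-2.4940,2.4372)
  v2: (1-0.286)·(-2.1,-2.8) + 0.286·(-2.51,-1.4) = (-2.2173,-2.3996)
  v3: (1-0.286)·(-0.69,-4.2) + 0.286·(-0.69,-0.38) = (-0.6900,-3.1075)
  v4: (1-0.286)·(3.07,-1.05) + 0.286·(1.11,0.9) = (2.5094,-0.4923)
  v5: (1-0.286)·(3.33,-0.21) + 0.286·(1.32,1.31) = (2.7551,0.2247)
Perimeter = Σ |v_{i+1} − v_i|:
  edge 1→2: √(0.2768² + -4.8368²) = 4.8448 (running 4.8448)
  edge 2→3: √(1.5273² + -0.7079²) = 1.6833 (running 6.5281)
  edge 3→4: √(3.1994² + 2.6152²) = 4.1323 (running 10.6603)
  edge 4→5: √(0.2457² + 0.7170²) = 0.7579 (running 11.4183)
  edge 5→1: √(-5.2492² + 2.2125²) = 5.6964 (running 17.1147)
Perimeter = 17.1147

Perimeter at t=0.286: 17.1147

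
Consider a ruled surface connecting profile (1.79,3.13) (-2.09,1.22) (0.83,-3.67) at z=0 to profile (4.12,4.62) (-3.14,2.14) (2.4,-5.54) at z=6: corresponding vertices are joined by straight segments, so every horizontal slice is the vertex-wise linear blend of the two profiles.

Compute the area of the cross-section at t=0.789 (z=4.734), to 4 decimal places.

Cross-section at t=0.789: each vertex is (1-t)·p0[i] + t·p1[i].
  v1: (1-0.789)·(1.79,3.13) + 0.789·(4.12,4.62) = (3.6284,4.3056)
  v2: (1-0.789)·(-2.09,1.22) + 0.789·(-3.14,2.14) = (-2.9184,1.9459)
  v3: (1-0.789)·(0.83,-3.67) + 0.789·(2.4,-5.54) = (2.0687,-5.1454)
Shoelace sum Σ(x_i·y_{i+1} − x_{i+1}·y_i):
  i=1: 3.6284·1.9459 − -2.9184·4.3056 = +19.6261 (running +19.6261)
  i=2: -2.9184·-5.1454 − 2.0687·1.9459 = +10.9912 (running +30.6173)
  i=3: 2.0687·4.3056 − 3.6284·-5.1454 = +27.5767 (running +58.1939)
Area = |Σ|/2 = |58.1939|/2 = 29.0970

Area at t=0.789: 29.0970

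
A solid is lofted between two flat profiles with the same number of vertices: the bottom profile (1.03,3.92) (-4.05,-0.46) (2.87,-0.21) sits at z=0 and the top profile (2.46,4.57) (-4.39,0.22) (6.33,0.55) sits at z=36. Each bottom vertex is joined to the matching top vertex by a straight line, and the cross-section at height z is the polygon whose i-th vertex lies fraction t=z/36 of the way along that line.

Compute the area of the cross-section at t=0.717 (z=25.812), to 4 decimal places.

Cross-section at t=0.717: each vertex is (1-t)·p0[i] + t·p1[i].
  v1: (1-0.717)·(1.03,3.92) + 0.717·(2.46,4.57) = (2.0553,4.3861)
  v2: (1-0.717)·(-4.05,-0.46) + 0.717·(-4.39,0.22) = (-4.2938,0.0276)
  v3: (1-0.717)·(2.87,-0.21) + 0.717·(6.33,0.55) = (5.3508,0.3349)
Shoelace sum Σ(x_i·y_{i+1} − x_{i+1}·y_i):
  i=1: 2.0553·0.0276 − -4.2938·4.3861 = +18.8894 (running +18.8894)
  i=2: -4.2938·0.3349 − 5.3508·0.0276 = -1.5855 (running +17.3038)
  i=3: 5.3508·4.3861 − 2.0553·0.3349 = +22.7806 (running +40.0844)
Area = |Σ|/2 = |40.0844|/2 = 20.0422

Area at t=0.717: 20.0422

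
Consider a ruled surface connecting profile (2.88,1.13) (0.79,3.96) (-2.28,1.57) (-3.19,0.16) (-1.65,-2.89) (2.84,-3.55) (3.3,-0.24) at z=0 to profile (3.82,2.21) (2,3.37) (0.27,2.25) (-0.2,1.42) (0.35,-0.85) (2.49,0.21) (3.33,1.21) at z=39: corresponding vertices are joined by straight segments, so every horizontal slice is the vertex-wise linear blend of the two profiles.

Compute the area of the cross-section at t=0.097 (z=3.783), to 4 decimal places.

Area at t=0.097: 29.5444

Cross-section at t=0.097: each vertex is (1-t)·p0[i] + t·p1[i].
  v1: (1-0.097)·(2.88,1.13) + 0.097·(3.82,2.21) = (2.9712,1.2348)
  v2: (1-0.097)·(0.79,3.96) + 0.097·(2,3.37) = (0.9074,3.9028)
  v3: (1-0.097)·(-2.28,1.57) + 0.097·(0.27,2.25) = (-2.0326,1.6360)
  v4: (1-0.097)·(-3.19,0.16) + 0.097·(-0.2,1.42) = (-2.9000,0.2822)
  v5: (1-0.097)·(-1.65,-2.89) + 0.097·(0.35,-0.85) = (-1.4560,-2.6921)
  v6: (1-0.097)·(2.84,-3.55) + 0.097·(2.49,0.21) = (2.8060,-3.1853)
  v7: (1-0.097)·(3.3,-0.24) + 0.097·(3.33,1.21) = (3.3029,-0.0993)
Shoelace sum Σ(x_i·y_{i+1} − x_{i+1}·y_i):
  i=1: 2.9712·3.9028 − 0.9074·1.2348 = +10.4754 (running +10.4754)
  i=2: 0.9074·1.6360 − -2.0326·3.9028 = +9.4174 (running +19.8928)
  i=3: -2.0326·0.2822 − -2.9000·1.6360 = +4.1706 (running +24.0634)
  i=4: -2.9000·-2.6921 − -1.4560·0.2822 = +8.2180 (running +32.2814)
  i=5: -1.4560·-3.1853 − 2.8060·-2.6921 = +12.1920 (running +44.4734)
  i=6: 2.8060·-0.0993 − 3.3029·-3.1853 = +10.2419 (running +54.7153)
  i=7: 3.3029·1.2348 − 2.9712·-0.0993 = +4.3735 (running +59.0888)
Area = |Σ|/2 = |59.0888|/2 = 29.5444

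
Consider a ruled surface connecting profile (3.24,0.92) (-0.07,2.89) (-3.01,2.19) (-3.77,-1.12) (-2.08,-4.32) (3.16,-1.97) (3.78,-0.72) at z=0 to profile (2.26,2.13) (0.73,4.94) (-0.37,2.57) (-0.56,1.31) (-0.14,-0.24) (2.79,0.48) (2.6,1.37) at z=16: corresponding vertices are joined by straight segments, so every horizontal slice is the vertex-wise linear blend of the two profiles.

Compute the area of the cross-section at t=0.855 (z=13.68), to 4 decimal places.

Cross-section at t=0.855: each vertex is (1-t)·p0[i] + t·p1[i].
  v1: (1-0.855)·(3.24,0.92) + 0.855·(2.26,2.13) = (2.4021,1.9545)
  v2: (1-0.855)·(-0.07,2.89) + 0.855·(0.73,4.94) = (0.6140,4.6428)
  v3: (1-0.855)·(-3.01,2.19) + 0.855·(-0.37,2.57) = (-0.7528,2.5149)
  v4: (1-0.855)·(-3.77,-1.12) + 0.855·(-0.56,1.31) = (-1.0255,0.9576)
  v5: (1-0.855)·(-2.08,-4.32) + 0.855·(-0.14,-0.24) = (-0.4213,-0.8316)
  v6: (1-0.855)·(3.16,-1.97) + 0.855·(2.79,0.48) = (2.8437,0.1247)
  v7: (1-0.855)·(3.78,-0.72) + 0.855·(2.6,1.37) = (2.7711,1.0670)
Shoelace sum Σ(x_i·y_{i+1} − x_{i+1}·y_i):
  i=1: 2.4021·4.6428 − 0.6140·1.9545 = +9.9523 (running +9.9523)
  i=2: 0.6140·2.5149 − -0.7528·4.6428 = +5.0392 (running +14.9915)
  i=3: -0.7528·0.9576 − -1.0255·2.5149 = +1.8580 (running +16.8495)
  i=4: -1.0255·-0.8316 − -0.4213·0.9576 = +1.2562 (running +18.1057)
  i=5: -0.4213·0.1247 − 2.8437·-0.8316 = +2.3122 (running +20.4179)
  i=6: 2.8437·1.0670 − 2.7711·0.1247 = +2.6883 (running +23.1062)
  i=7: 2.7711·1.9545 − 2.4021·1.0670 = +2.8533 (running +25.9596)
Area = |Σ|/2 = |25.9596|/2 = 12.9798

Area at t=0.855: 12.9798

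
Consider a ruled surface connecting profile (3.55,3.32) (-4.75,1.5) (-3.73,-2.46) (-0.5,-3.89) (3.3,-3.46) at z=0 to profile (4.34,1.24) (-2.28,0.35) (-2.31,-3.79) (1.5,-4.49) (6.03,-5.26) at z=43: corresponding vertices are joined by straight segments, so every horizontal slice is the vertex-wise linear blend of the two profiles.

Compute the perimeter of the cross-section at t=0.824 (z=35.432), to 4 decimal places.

Cross-section at t=0.824: each vertex is (1-t)·p0[i] + t·p1[i].
  v1: (1-0.824)·(3.55,3.32) + 0.824·(4.34,1.24) = (4.2010,1.6061)
  v2: (1-0.824)·(-4.75,1.5) + 0.824·(-2.28,0.35) = (-2.7147,0.5524)
  v3: (1-0.824)·(-3.73,-2.46) + 0.824·(-2.31,-3.79) = (-2.5599,-3.5559)
  v4: (1-0.824)·(-0.5,-3.89) + 0.824·(1.5,-4.49) = (1.1480,-4.3844)
  v5: (1-0.824)·(3.3,-3.46) + 0.824·(6.03,-5.26) = (5.5495,-4.9432)
Perimeter = Σ |v_{i+1} − v_i|:
  edge 1→2: √(-6.9157² + -1.0537²) = 6.9955 (running 6.9955)
  edge 2→3: √(0.1548² + -4.1083²) = 4.1112 (running 11.1067)
  edge 3→4: √(3.7079² + -0.8285²) = 3.7993 (running 14.9061)
  edge 4→5: √(4.4015² + -0.5588²) = 4.4368 (running 19.3429)
  edge 5→1: √(-1.3486² + 6.5493²) = 6.6867 (running 26.0296)
Perimeter = 26.0296

Perimeter at t=0.824: 26.0296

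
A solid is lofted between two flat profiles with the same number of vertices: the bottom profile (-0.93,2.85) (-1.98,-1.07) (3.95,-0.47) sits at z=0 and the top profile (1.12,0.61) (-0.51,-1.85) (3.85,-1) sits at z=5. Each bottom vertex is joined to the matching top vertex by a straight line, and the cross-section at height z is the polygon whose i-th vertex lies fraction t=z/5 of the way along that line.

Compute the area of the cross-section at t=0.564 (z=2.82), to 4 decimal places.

Area at t=0.564: 7.3001

Cross-section at t=0.564: each vertex is (1-t)·p0[i] + t·p1[i].
  v1: (1-0.564)·(-0.93,2.85) + 0.564·(1.12,0.61) = (0.2262,1.5866)
  v2: (1-0.564)·(-1.98,-1.07) + 0.564·(-0.51,-1.85) = (-1.1509,-1.5099)
  v3: (1-0.564)·(3.95,-0.47) + 0.564·(3.85,-1) = (3.8936,-0.7689)
Shoelace sum Σ(x_i·y_{i+1} − x_{i+1}·y_i):
  i=1: 0.2262·-1.5099 − -1.1509·1.5866 = +1.4846 (running +1.4846)
  i=2: -1.1509·-0.7689 − 3.8936·-1.5099 = +6.7640 (running +8.2485)
  i=3: 3.8936·1.5866 − 0.2262·-0.7689 = +6.3517 (running +14.6002)
Area = |Σ|/2 = |14.6002|/2 = 7.3001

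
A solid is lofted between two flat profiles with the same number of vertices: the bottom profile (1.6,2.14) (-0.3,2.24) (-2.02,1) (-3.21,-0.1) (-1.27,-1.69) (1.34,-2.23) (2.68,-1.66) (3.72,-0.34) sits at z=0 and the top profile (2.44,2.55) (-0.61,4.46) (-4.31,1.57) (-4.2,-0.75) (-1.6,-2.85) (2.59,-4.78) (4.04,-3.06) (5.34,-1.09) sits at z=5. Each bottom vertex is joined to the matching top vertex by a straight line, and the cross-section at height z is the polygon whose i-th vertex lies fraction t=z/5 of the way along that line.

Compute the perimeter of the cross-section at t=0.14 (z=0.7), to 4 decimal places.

Perimeter at t=0.14: 18.5153

Cross-section at t=0.14: each vertex is (1-t)·p0[i] + t·p1[i].
  v1: (1-0.14)·(1.6,2.14) + 0.14·(2.44,2.55) = (1.7176,2.1974)
  v2: (1-0.14)·(-0.3,2.24) + 0.14·(-0.61,4.46) = (-0.3434,2.5508)
  v3: (1-0.14)·(-2.02,1) + 0.14·(-4.31,1.57) = (-2.3406,1.0798)
  v4: (1-0.14)·(-3.21,-0.1) + 0.14·(-4.2,-0.75) = (-3.3486,-0.1910)
  v5: (1-0.14)·(-1.27,-1.69) + 0.14·(-1.6,-2.85) = (-1.3162,-1.8524)
  v6: (1-0.14)·(1.34,-2.23) + 0.14·(2.59,-4.78) = (1.5150,-2.5870)
  v7: (1-0.14)·(2.68,-1.66) + 0.14·(4.04,-3.06) = (2.8704,-1.8560)
  v8: (1-0.14)·(3.72,-0.34) + 0.14·(5.34,-1.09) = (3.9468,-0.4450)
Perimeter = Σ |v_{i+1} − v_i|:
  edge 1→2: √(-2.0610² + 0.3534²) = 2.0911 (running 2.0911)
  edge 2→3: √(-1.9972² + -1.4710²) = 2.4805 (running 4.5715)
  edge 3→4: √(-1.0080² + -1.2708²) = 1.6220 (running 6.1936)
  edge 4→5: √(2.0324² + -1.6614²) = 2.6251 (running 8.8186)
  edge 5→6: √(2.8312² + -0.7346²) = 2.9249 (running 11.7436)
  edge 6→7: √(1.3554² + 0.7310²) = 1.5400 (running 13.2835)
  edge 7→8: √(1.0764² + 1.4110²) = 1.7747 (running 15.0582)
  edge 8→1: √(-2.2292² + 2.6424²) = 3.4571 (running 18.5153)
Perimeter = 18.5153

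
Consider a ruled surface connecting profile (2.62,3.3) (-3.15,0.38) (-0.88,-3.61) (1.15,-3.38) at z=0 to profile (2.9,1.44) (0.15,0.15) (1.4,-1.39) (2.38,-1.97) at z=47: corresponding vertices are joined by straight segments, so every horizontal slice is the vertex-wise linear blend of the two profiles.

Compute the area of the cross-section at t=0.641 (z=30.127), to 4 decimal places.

Cross-section at t=0.641: each vertex is (1-t)·p0[i] + t·p1[i].
  v1: (1-0.641)·(2.62,3.3) + 0.641·(2.9,1.44) = (2.7995,2.1077)
  v2: (1-0.641)·(-3.15,0.38) + 0.641·(0.15,0.15) = (-1.0347,0.2326)
  v3: (1-0.641)·(-0.88,-3.61) + 0.641·(1.4,-1.39) = (0.5815,-2.1870)
  v4: (1-0.641)·(1.15,-3.38) + 0.641·(2.38,-1.97) = (1.9384,-2.4762)
Shoelace sum Σ(x_i·y_{i+1} − x_{i+1}·y_i):
  i=1: 2.7995·0.2326 − -1.0347·2.1077 = +2.8320 (running +2.8320)
  i=2: -1.0347·-2.1870 − 0.5815·0.2326 = +2.1276 (running +4.9596)
  i=3: 0.5815·-2.4762 − 1.9384·-2.1870 = +2.7995 (running +7.7590)
  i=4: 1.9384·2.1077 − 2.7995·-2.4762 = +11.0178 (running +18.7768)
Area = |Σ|/2 = |18.7768|/2 = 9.3884

Area at t=0.641: 9.3884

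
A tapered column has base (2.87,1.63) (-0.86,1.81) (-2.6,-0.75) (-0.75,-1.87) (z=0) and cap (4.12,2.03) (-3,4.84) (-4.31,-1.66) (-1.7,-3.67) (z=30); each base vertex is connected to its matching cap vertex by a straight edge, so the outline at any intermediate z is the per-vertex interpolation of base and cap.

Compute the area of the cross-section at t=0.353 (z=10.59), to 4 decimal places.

Cross-section at t=0.353: each vertex is (1-t)·p0[i] + t·p1[i].
  v1: (1-0.353)·(2.87,1.63) + 0.353·(4.12,2.03) = (3.3113,1.7712)
  v2: (1-0.353)·(-0.86,1.81) + 0.353·(-3,4.84) = (-1.6154,2.8796)
  v3: (1-0.353)·(-2.6,-0.75) + 0.353·(-4.31,-1.66) = (-3.2036,-1.0712)
  v4: (1-0.353)·(-0.75,-1.87) + 0.353·(-1.7,-3.67) = (-1.0854,-2.5054)
Shoelace sum Σ(x_i·y_{i+1} − x_{i+1}·y_i):
  i=1: 3.3113·2.8796 − -1.6154·1.7712 = +12.3963 (running +12.3963)
  i=2: -1.6154·-1.0712 − -3.2036·2.8796 = +10.9556 (running +23.3519)
  i=3: -3.2036·-2.5054 − -1.0854·-1.0712 = +6.8637 (running +30.2156)
  i=4: -1.0854·1.7712 − 3.3113·-2.5054 = +6.3736 (running +36.5893)
Area = |Σ|/2 = |36.5893|/2 = 18.2946

Area at t=0.353: 18.2946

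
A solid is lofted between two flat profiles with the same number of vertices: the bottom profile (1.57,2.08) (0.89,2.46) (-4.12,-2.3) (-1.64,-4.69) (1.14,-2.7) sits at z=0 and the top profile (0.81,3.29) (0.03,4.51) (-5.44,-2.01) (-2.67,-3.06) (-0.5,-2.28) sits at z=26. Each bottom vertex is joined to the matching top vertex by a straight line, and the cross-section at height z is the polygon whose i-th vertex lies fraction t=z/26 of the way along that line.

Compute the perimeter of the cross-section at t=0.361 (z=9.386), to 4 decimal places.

Cross-section at t=0.361: each vertex is (1-t)·p0[i] + t·p1[i].
  v1: (1-0.361)·(1.57,2.08) + 0.361·(0.81,3.29) = (1.2956,2.5168)
  v2: (1-0.361)·(0.89,2.46) + 0.361·(0.03,4.51) = (0.5795,3.2001)
  v3: (1-0.361)·(-4.12,-2.3) + 0.361·(-5.44,-2.01) = (-4.5965,-2.1953)
  v4: (1-0.361)·(-1.64,-4.69) + 0.361·(-2.67,-3.06) = (-2.0118,-4.1016)
  v5: (1-0.361)·(1.14,-2.7) + 0.361·(-0.5,-2.28) = (0.5480,-2.5484)
Perimeter = Σ |v_{i+1} − v_i|:
  edge 1→2: √(-0.7161² + 0.6832²) = 0.9898 (running 0.9898)
  edge 2→3: √(-5.1761² + -5.3954²) = 7.4767 (running 8.4665)
  edge 3→4: √(2.5847² + -1.9063²) = 3.2116 (running 11.6781)
  edge 4→5: √(2.5598² + 1.5532²) = 2.9941 (running 14.6722)
  edge 5→1: √(0.7477² + 5.0652²) = 5.1201 (running 19.7923)
Perimeter = 19.7923

Perimeter at t=0.361: 19.7923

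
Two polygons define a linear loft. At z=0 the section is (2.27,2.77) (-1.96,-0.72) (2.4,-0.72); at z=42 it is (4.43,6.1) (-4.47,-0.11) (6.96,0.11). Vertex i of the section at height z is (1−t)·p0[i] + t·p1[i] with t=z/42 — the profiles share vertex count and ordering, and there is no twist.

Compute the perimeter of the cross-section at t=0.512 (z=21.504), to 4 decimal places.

Perimeter at t=0.512: 21.1671

Cross-section at t=0.512: each vertex is (1-t)·p0[i] + t·p1[i].
  v1: (1-0.512)·(2.27,2.77) + 0.512·(4.43,6.1) = (3.3759,4.4750)
  v2: (1-0.512)·(-1.96,-0.72) + 0.512·(-4.47,-0.11) = (-3.2451,-0.4077)
  v3: (1-0.512)·(2.4,-0.72) + 0.512·(6.96,0.11) = (4.7347,-0.2950)
Perimeter = Σ |v_{i+1} − v_i|:
  edge 1→2: √(-6.6210² + -4.8826²) = 8.2267 (running 8.2267)
  edge 2→3: √(7.9798² + 0.1126²) = 7.9806 (running 16.2073)
  edge 3→1: √(-1.3588² + 4.7700²) = 4.9598 (running 21.1671)
Perimeter = 21.1671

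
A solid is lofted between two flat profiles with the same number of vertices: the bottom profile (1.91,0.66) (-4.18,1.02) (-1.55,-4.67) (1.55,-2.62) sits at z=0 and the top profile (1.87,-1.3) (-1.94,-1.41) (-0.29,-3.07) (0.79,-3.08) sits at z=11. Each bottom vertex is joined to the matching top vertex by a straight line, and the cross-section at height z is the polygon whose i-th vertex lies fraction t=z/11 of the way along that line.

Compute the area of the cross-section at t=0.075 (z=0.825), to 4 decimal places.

Cross-section at t=0.075: each vertex is (1-t)·p0[i] + t·p1[i].
  v1: (1-0.075)·(1.91,0.66) + 0.075·(1.87,-1.3) = (1.9070,0.5130)
  v2: (1-0.075)·(-4.18,1.02) + 0.075·(-1.94,-1.41) = (-4.0120,0.8378)
  v3: (1-0.075)·(-1.55,-4.67) + 0.075·(-0.29,-3.07) = (-1.4555,-4.5500)
  v4: (1-0.075)·(1.55,-2.62) + 0.075·(0.79,-3.08) = (1.4930,-2.6545)
Shoelace sum Σ(x_i·y_{i+1} − x_{i+1}·y_i):
  i=1: 1.9070·0.8378 − -4.0120·0.5130 = +3.6557 (running +3.6557)
  i=2: -4.0120·-4.5500 − -1.4555·0.8378 = +19.4739 (running +23.1297)
  i=3: -1.4555·-2.6545 − 1.4930·-4.5500 = +10.6568 (running +33.7865)
  i=4: 1.4930·0.5130 − 1.9070·-2.6545 = +5.8280 (running +39.6145)
Area = |Σ|/2 = |39.6145|/2 = 19.8073

Area at t=0.075: 19.8073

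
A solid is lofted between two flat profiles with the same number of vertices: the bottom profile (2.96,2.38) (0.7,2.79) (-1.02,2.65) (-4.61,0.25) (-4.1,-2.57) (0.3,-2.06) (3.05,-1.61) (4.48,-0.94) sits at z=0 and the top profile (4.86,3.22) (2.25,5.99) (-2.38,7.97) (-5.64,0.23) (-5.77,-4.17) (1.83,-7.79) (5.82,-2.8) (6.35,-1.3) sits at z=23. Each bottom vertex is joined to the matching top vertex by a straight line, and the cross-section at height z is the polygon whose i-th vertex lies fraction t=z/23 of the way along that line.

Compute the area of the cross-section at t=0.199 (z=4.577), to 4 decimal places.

Area at t=0.199: 48.4819

Cross-section at t=0.199: each vertex is (1-t)·p0[i] + t·p1[i].
  v1: (1-0.199)·(2.96,2.38) + 0.199·(4.86,3.22) = (3.3381,2.5472)
  v2: (1-0.199)·(0.7,2.79) + 0.199·(2.25,5.99) = (1.0084,3.4268)
  v3: (1-0.199)·(-1.02,2.65) + 0.199·(-2.38,7.97) = (-1.2906,3.7087)
  v4: (1-0.199)·(-4.61,0.25) + 0.199·(-5.64,0.23) = (-4.8150,0.2460)
  v5: (1-0.199)·(-4.1,-2.57) + 0.199·(-5.77,-4.17) = (-4.4323,-2.8884)
  v6: (1-0.199)·(0.3,-2.06) + 0.199·(1.83,-7.79) = (0.6045,-3.2003)
  v7: (1-0.199)·(3.05,-1.61) + 0.199·(5.82,-2.8) = (3.6012,-1.8468)
  v8: (1-0.199)·(4.48,-0.94) + 0.199·(6.35,-1.3) = (4.8521,-1.0116)
Shoelace sum Σ(x_i·y_{i+1} − x_{i+1}·y_i):
  i=1: 3.3381·3.4268 − 1.0084·2.5472 = +8.8703 (running +8.8703)
  i=2: 1.0084·3.7087 − -1.2906·3.4268 = +8.1628 (running +17.0331)
  i=3: -1.2906·0.2460 − -4.8150·3.7087 = +17.5397 (running +34.5728)
  i=4: -4.8150·-2.8884 − -4.4323·0.2460 = +14.9980 (running +49.5708)
  i=5: -4.4323·-3.2003 − 0.6045·-2.8884 = +15.9306 (running +65.5014)
  i=6: 0.6045·-1.8468 − 3.6012·-3.2003 = +10.4086 (running +75.9099)
  i=7: 3.6012·-1.0116 − 4.8521·-1.8468 = +5.3178 (running +81.2277)
  i=8: 4.8521·2.5472 − 3.3381·-1.0116 = +15.7361 (running +96.9639)
Area = |Σ|/2 = |96.9639|/2 = 48.4819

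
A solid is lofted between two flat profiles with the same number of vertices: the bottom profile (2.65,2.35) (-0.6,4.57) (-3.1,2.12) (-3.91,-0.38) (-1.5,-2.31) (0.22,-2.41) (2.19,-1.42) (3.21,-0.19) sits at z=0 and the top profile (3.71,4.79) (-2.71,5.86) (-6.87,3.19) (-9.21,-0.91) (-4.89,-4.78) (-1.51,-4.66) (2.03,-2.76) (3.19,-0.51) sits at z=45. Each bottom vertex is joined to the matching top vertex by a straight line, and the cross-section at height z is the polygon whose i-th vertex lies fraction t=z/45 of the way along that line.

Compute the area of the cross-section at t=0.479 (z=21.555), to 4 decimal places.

Area at t=0.479: 59.7531

Cross-section at t=0.479: each vertex is (1-t)·p0[i] + t·p1[i].
  v1: (1-0.479)·(2.65,2.35) + 0.479·(3.71,4.79) = (3.1577,3.5188)
  v2: (1-0.479)·(-0.6,4.57) + 0.479·(-2.71,5.86) = (-1.6107,5.1879)
  v3: (1-0.479)·(-3.1,2.12) + 0.479·(-6.87,3.19) = (-4.9058,2.6325)
  v4: (1-0.479)·(-3.91,-0.38) + 0.479·(-9.21,-0.91) = (-6.4487,-0.6339)
  v5: (1-0.479)·(-1.5,-2.31) + 0.479·(-4.89,-4.78) = (-3.1238,-3.4931)
  v6: (1-0.479)·(0.22,-2.41) + 0.479·(-1.51,-4.66) = (-0.6087,-3.4878)
  v7: (1-0.479)·(2.19,-1.42) + 0.479·(2.03,-2.76) = (2.1134,-2.0619)
  v8: (1-0.479)·(3.21,-0.19) + 0.479·(3.19,-0.51) = (3.2004,-0.3433)
Shoelace sum Σ(x_i·y_{i+1} − x_{i+1}·y_i):
  i=1: 3.1577·5.1879 − -1.6107·3.5188 = +22.0497 (running +22.0497)
  i=2: -1.6107·2.6325 − -4.9058·5.1879 = +21.2108 (running +43.2605)
  i=3: -4.9058·-0.6339 − -6.4487·2.6325 = +20.0861 (running +63.3466)
  i=4: -6.4487·-3.4931 − -3.1238·-0.6339 = +20.5461 (running +83.8926)
  i=5: -3.1238·-3.4878 − -0.6087·-3.4931 = +8.7689 (running +92.6615)
  i=6: -0.6087·-2.0619 − 2.1134·-3.4878 = +8.6259 (running +101.2874)
  i=7: 2.1134·-0.3433 − 3.2004·-2.0619 = +5.8733 (running +107.1607)
  i=8: 3.2004·3.5188 − 3.1577·-0.3433 = +12.3455 (running +119.5062)
Area = |Σ|/2 = |119.5062|/2 = 59.7531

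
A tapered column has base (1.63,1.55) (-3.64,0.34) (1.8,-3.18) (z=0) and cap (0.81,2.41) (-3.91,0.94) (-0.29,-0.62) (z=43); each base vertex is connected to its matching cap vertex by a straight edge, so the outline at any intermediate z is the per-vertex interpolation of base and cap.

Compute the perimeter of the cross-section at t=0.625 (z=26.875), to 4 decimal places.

Perimeter at t=0.625: 13.7104

Cross-section at t=0.625: each vertex is (1-t)·p0[i] + t·p1[i].
  v1: (1-0.625)·(1.63,1.55) + 0.625·(0.81,2.41) = (1.1175,2.0875)
  v2: (1-0.625)·(-3.64,0.34) + 0.625·(-3.91,0.94) = (-3.8087,0.7150)
  v3: (1-0.625)·(1.8,-3.18) + 0.625·(-0.29,-0.62) = (0.4938,-1.5800)
Perimeter = Σ |v_{i+1} − v_i|:
  edge 1→2: √(-4.9262² + -1.3725²) = 5.1139 (running 5.1139)
  edge 2→3: √(4.3025² + -2.2950²) = 4.8763 (running 9.9902)
  edge 3→1: √(0.6238² + 3.6675²) = 3.7202 (running 13.7104)
Perimeter = 13.7104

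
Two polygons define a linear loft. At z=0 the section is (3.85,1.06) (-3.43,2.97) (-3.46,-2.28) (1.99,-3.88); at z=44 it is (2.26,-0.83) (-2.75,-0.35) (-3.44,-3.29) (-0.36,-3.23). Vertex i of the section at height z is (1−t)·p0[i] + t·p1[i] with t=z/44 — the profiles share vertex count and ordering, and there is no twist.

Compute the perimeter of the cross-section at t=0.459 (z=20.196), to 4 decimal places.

Perimeter at t=0.459: 19.3807

Cross-section at t=0.459: each vertex is (1-t)·p0[i] + t·p1[i].
  v1: (1-0.459)·(3.85,1.06) + 0.459·(2.26,-0.83) = (3.1202,0.1925)
  v2: (1-0.459)·(-3.43,2.97) + 0.459·(-2.75,-0.35) = (-3.1179,1.4461)
  v3: (1-0.459)·(-3.46,-2.28) + 0.459·(-3.44,-3.29) = (-3.4508,-2.7436)
  v4: (1-0.459)·(1.99,-3.88) + 0.459·(-0.36,-3.23) = (0.9113,-3.5816)
Perimeter = Σ |v_{i+1} − v_i|:
  edge 1→2: √(-6.2381² + 1.2536²) = 6.3628 (running 6.3628)
  edge 2→3: √(-0.3329² + -4.1897²) = 4.2029 (running 10.5657)
  edge 3→4: √(4.3622² + -0.8381²) = 4.4419 (running 15.0077)
  edge 4→1: √(2.2088² + 3.7741²) = 4.3730 (running 19.3807)
Perimeter = 19.3807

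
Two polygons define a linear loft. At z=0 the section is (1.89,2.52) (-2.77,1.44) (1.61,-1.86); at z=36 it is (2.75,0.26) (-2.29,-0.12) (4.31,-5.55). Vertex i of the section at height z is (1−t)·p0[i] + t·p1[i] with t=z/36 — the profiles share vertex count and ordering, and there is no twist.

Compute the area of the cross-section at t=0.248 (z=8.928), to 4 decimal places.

Area at t=0.248: 11.3347

Cross-section at t=0.248: each vertex is (1-t)·p0[i] + t·p1[i].
  v1: (1-0.248)·(1.89,2.52) + 0.248·(2.75,0.26) = (2.1033,1.9595)
  v2: (1-0.248)·(-2.77,1.44) + 0.248·(-2.29,-0.12) = (-2.6510,1.0531)
  v3: (1-0.248)·(1.61,-1.86) + 0.248·(4.31,-5.55) = (2.2796,-2.7751)
Shoelace sum Σ(x_i·y_{i+1} − x_{i+1}·y_i):
  i=1: 2.1033·1.0531 − -2.6510·1.9595 = +7.4096 (running +7.4096)
  i=2: -2.6510·-2.7751 − 2.2796·1.0531 = +4.9560 (running +12.3657)
  i=3: 2.2796·1.9595 − 2.1033·-2.7751 = +10.3038 (running +22.6694)
Area = |Σ|/2 = |22.6694|/2 = 11.3347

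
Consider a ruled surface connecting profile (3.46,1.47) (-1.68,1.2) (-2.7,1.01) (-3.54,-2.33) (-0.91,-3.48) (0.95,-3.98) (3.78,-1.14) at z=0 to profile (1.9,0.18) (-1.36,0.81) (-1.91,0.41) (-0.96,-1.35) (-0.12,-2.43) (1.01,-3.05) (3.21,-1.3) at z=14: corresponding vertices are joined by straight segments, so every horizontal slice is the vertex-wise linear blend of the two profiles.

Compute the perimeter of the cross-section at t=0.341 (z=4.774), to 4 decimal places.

Perimeter at t=0.341: 18.1360

Cross-section at t=0.341: each vertex is (1-t)·p0[i] + t·p1[i].
  v1: (1-0.341)·(3.46,1.47) + 0.341·(1.9,0.18) = (2.9280,1.0301)
  v2: (1-0.341)·(-1.68,1.2) + 0.341·(-1.36,0.81) = (-1.5709,1.0670)
  v3: (1-0.341)·(-2.7,1.01) + 0.341·(-1.91,0.41) = (-2.4306,0.8054)
  v4: (1-0.341)·(-3.54,-2.33) + 0.341·(-0.96,-1.35) = (-2.6602,-1.9958)
  v5: (1-0.341)·(-0.91,-3.48) + 0.341·(-0.12,-2.43) = (-0.6406,-3.1220)
  v6: (1-0.341)·(0.95,-3.98) + 0.341·(1.01,-3.05) = (0.9705,-3.6629)
  v7: (1-0.341)·(3.78,-1.14) + 0.341·(3.21,-1.3) = (3.5856,-1.1946)
Perimeter = Σ |v_{i+1} − v_i|:
  edge 1→2: √(-4.4989² + 0.0369²) = 4.4991 (running 4.4991)
  edge 2→3: √(-0.8597² + -0.2616²) = 0.8987 (running 5.3977)
  edge 3→4: √(-0.2296² + -2.8012²) = 2.8106 (running 8.2083)
  edge 4→5: √(2.0196² + -1.1261²) = 2.3124 (running 10.5207)
  edge 5→6: √(1.6111² + -0.5409²) = 1.6995 (running 12.2201)
  edge 6→7: √(2.6152² + 2.4683²) = 3.5961 (running 15.8162)
  edge 7→1: √(-0.6576² + 2.2247²) = 2.3198 (running 18.1360)
Perimeter = 18.1360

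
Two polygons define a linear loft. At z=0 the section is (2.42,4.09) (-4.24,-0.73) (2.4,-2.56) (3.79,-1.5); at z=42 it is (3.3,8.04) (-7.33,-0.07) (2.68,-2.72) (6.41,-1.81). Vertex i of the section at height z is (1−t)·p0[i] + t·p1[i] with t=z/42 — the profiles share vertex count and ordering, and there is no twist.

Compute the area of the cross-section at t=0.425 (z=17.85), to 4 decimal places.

Area at t=0.425: 44.0639

Cross-section at t=0.425: each vertex is (1-t)·p0[i] + t·p1[i].
  v1: (1-0.425)·(2.42,4.09) + 0.425·(3.3,8.04) = (2.7940,5.7687)
  v2: (1-0.425)·(-4.24,-0.73) + 0.425·(-7.33,-0.07) = (-5.5533,-0.4495)
  v3: (1-0.425)·(2.4,-2.56) + 0.425·(2.68,-2.72) = (2.5190,-2.6280)
  v4: (1-0.425)·(3.79,-1.5) + 0.425·(6.41,-1.81) = (4.9035,-1.6317)
Shoelace sum Σ(x_i·y_{i+1} − x_{i+1}·y_i):
  i=1: 2.7940·-0.4495 − -5.5533·5.7687 = +30.7794 (running +30.7794)
  i=2: -5.5533·-2.6280 − 2.5190·-0.4495 = +15.7262 (running +46.5056)
  i=3: 2.5190·-1.6317 − 4.9035·-2.6280 = +8.7760 (running +55.2817)
  i=4: 4.9035·5.7687 − 2.7940·-1.6317 = +32.8462 (running +88.1278)
Area = |Σ|/2 = |88.1278|/2 = 44.0639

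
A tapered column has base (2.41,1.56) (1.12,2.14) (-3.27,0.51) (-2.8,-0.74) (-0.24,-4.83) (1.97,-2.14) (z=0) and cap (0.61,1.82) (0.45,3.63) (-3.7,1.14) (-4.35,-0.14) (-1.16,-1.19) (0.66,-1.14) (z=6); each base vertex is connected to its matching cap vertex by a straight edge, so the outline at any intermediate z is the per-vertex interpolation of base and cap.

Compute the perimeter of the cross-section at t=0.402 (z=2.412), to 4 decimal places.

Perimeter at t=0.402: 17.3991

Cross-section at t=0.402: each vertex is (1-t)·p0[i] + t·p1[i].
  v1: (1-0.402)·(2.41,1.56) + 0.402·(0.61,1.82) = (1.6864,1.6645)
  v2: (1-0.402)·(1.12,2.14) + 0.402·(0.45,3.63) = (0.8507,2.7390)
  v3: (1-0.402)·(-3.27,0.51) + 0.402·(-3.7,1.14) = (-3.4429,0.7633)
  v4: (1-0.402)·(-2.8,-0.74) + 0.402·(-4.35,-0.14) = (-3.4231,-0.4988)
  v5: (1-0.402)·(-0.24,-4.83) + 0.402·(-1.16,-1.19) = (-0.6098,-3.3667)
  v6: (1-0.402)·(1.97,-2.14) + 0.402·(0.66,-1.14) = (1.4434,-1.7380)
Perimeter = Σ |v_{i+1} − v_i|:
  edge 1→2: √(-0.8357² + 1.0745²) = 1.3612 (running 1.3612)
  edge 2→3: √(-4.2935² + -1.9757²) = 4.7263 (running 6.0875)
  edge 3→4: √(0.0198² + -1.2621²) = 1.2622 (running 7.3497)
  edge 4→5: √(2.8133² + -2.8679²) = 4.0174 (running 11.3671)
  edge 5→6: √(2.0532² + 1.6287²) = 2.6208 (running 13.9879)
  edge 6→1: √(0.2430² + 3.4025²) = 3.4112 (running 17.3991)
Perimeter = 17.3991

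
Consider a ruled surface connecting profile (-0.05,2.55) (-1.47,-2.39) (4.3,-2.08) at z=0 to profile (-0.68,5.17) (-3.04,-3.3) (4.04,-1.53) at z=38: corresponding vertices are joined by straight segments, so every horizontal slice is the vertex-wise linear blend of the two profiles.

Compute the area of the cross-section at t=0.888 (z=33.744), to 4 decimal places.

Cross-section at t=0.888: each vertex is (1-t)·p0[i] + t·p1[i].
  v1: (1-0.888)·(-0.05,2.55) + 0.888·(-0.68,5.17) = (-0.6094,4.8766)
  v2: (1-0.888)·(-1.47,-2.39) + 0.888·(-3.04,-3.3) = (-2.8642,-3.1981)
  v3: (1-0.888)·(4.3,-2.08) + 0.888·(4.04,-1.53) = (4.0691,-1.5916)
Shoelace sum Σ(x_i·y_{i+1} − x_{i+1}·y_i):
  i=1: -0.6094·-3.1981 − -2.8642·4.8766 = +15.9163 (running +15.9163)
  i=2: -2.8642·-1.5916 − 4.0691·-3.1981 = +17.5720 (running +33.4883)
  i=3: 4.0691·4.8766 − -0.6094·-1.5916 = +18.8733 (running +52.3616)
Area = |Σ|/2 = |52.3616|/2 = 26.1808

Area at t=0.888: 26.1808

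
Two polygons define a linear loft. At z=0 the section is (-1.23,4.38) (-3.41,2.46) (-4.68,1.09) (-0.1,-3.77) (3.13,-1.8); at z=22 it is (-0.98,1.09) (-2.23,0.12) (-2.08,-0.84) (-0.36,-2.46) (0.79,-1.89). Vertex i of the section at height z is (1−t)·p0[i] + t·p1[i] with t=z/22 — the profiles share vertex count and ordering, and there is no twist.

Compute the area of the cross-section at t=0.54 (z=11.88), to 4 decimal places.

Cross-section at t=0.54: each vertex is (1-t)·p0[i] + t·p1[i].
  v1: (1-0.54)·(-1.23,4.38) + 0.54·(-0.98,1.09) = (-1.0950,2.6034)
  v2: (1-0.54)·(-3.41,2.46) + 0.54·(-2.23,0.12) = (-2.7728,1.1964)
  v3: (1-0.54)·(-4.68,1.09) + 0.54·(-2.08,-0.84) = (-3.2760,0.0478)
  v4: (1-0.54)·(-0.1,-3.77) + 0.54·(-0.36,-2.46) = (-0.2404,-3.0626)
  v5: (1-0.54)·(3.13,-1.8) + 0.54·(0.79,-1.89) = (1.8664,-1.8486)
Shoelace sum Σ(x_i·y_{i+1} − x_{i+1}·y_i):
  i=1: -1.0950·1.1964 − -2.7728·2.6034 = +5.9086 (running +5.9086)
  i=2: -2.7728·0.0478 − -3.2760·1.1964 = +3.7869 (running +9.6955)
  i=3: -3.2760·-3.0626 − -0.2404·0.0478 = +10.0446 (running +19.7401)
  i=4: -0.2404·-1.8486 − 1.8664·-3.0626 = +6.1604 (running +25.9005)
  i=5: 1.8664·2.6034 − -1.0950·-1.8486 = +2.8348 (running +28.7353)
Area = |Σ|/2 = |28.7353|/2 = 14.3676

Area at t=0.54: 14.3676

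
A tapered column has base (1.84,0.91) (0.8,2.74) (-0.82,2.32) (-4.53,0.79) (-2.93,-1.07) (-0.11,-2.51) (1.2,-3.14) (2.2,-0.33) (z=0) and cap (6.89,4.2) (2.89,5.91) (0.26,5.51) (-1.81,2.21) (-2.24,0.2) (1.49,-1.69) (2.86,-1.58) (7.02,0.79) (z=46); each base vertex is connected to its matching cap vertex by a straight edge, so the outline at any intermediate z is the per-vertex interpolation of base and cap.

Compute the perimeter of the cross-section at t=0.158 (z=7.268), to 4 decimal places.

Perimeter at t=0.158: 19.8397

Cross-section at t=0.158: each vertex is (1-t)·p0[i] + t·p1[i].
  v1: (1-0.158)·(1.84,0.91) + 0.158·(6.89,4.2) = (2.6379,1.4298)
  v2: (1-0.158)·(0.8,2.74) + 0.158·(2.89,5.91) = (1.1302,3.2409)
  v3: (1-0.158)·(-0.82,2.32) + 0.158·(0.26,5.51) = (-0.6494,2.8240)
  v4: (1-0.158)·(-4.53,0.79) + 0.158·(-1.81,2.21) = (-4.1002,1.0144)
  v5: (1-0.158)·(-2.93,-1.07) + 0.158·(-2.24,0.2) = (-2.8210,-0.8693)
  v6: (1-0.158)·(-0.11,-2.51) + 0.158·(1.49,-1.69) = (0.1428,-2.3804)
  v7: (1-0.158)·(1.2,-3.14) + 0.158·(2.86,-1.58) = (1.4623,-2.8935)
  v8: (1-0.158)·(2.2,-0.33) + 0.158·(7.02,0.79) = (2.9616,-0.1530)
Perimeter = Σ |v_{i+1} − v_i|:
  edge 1→2: √(-1.5077² + 1.8110²) = 2.3565 (running 2.3565)
  edge 2→3: √(-1.7796² + -0.4168²) = 1.8277 (running 4.1842)
  edge 3→4: √(-3.4509² + -1.8097²) = 3.8966 (running 8.0808)
  edge 4→5: √(1.2793² + -1.8837²) = 2.2770 (running 10.3578)
  edge 5→6: √(2.9638² + -1.5111²) = 3.3268 (running 13.6846)
  edge 6→7: √(1.3195² + -0.5131²) = 1.4157 (running 15.1003)
  edge 7→8: √(1.4993² + 2.7405²) = 3.1238 (running 18.2241)
  edge 8→1: √(-0.3237² + 1.5829²) = 1.6156 (running 19.8397)
Perimeter = 19.8397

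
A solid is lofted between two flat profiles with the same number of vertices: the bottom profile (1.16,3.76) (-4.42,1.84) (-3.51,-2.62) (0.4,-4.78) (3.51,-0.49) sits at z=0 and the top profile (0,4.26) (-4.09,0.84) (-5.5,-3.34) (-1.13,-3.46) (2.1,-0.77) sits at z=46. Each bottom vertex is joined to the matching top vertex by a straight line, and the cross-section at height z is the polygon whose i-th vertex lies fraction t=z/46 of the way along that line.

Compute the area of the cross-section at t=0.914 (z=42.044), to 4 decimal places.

Area at t=0.914: 34.8942

Cross-section at t=0.914: each vertex is (1-t)·p0[i] + t·p1[i].
  v1: (1-0.914)·(1.16,3.76) + 0.914·(0,4.26) = (0.0998,4.2170)
  v2: (1-0.914)·(-4.42,1.84) + 0.914·(-4.09,0.84) = (-4.1184,0.9260)
  v3: (1-0.914)·(-3.51,-2.62) + 0.914·(-5.5,-3.34) = (-5.3289,-3.2781)
  v4: (1-0.914)·(0.4,-4.78) + 0.914·(-1.13,-3.46) = (-0.9984,-3.5735)
  v5: (1-0.914)·(3.51,-0.49) + 0.914·(2.1,-0.77) = (2.2213,-0.7459)
Shoelace sum Σ(x_i·y_{i+1} − x_{i+1}·y_i):
  i=1: 0.0998·0.9260 − -4.1184·4.2170 = +17.4596 (running +17.4596)
  i=2: -4.1184·-3.2781 − -5.3289·0.9260 = +18.4349 (running +35.8945)
  i=3: -5.3289·-3.5735 − -0.9984·-3.2781 = +15.7699 (running +51.6644)
  i=4: -0.9984·-0.7459 − 2.2213·-3.5735 = +8.6825 (running +60.3468)
  i=5: 2.2213·4.2170 − 0.0998·-0.7459 = +9.4415 (running +69.7883)
Area = |Σ|/2 = |69.7883|/2 = 34.8942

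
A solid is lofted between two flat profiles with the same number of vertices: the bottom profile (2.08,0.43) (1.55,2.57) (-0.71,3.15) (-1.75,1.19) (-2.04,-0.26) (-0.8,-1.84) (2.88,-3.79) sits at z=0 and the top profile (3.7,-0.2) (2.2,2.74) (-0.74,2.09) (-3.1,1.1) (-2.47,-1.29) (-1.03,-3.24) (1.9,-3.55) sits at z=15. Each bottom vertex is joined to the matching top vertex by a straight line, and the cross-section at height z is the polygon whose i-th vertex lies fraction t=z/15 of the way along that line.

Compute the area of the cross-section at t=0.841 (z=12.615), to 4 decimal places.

Cross-section at t=0.841: each vertex is (1-t)·p0[i] + t·p1[i].
  v1: (1-0.841)·(2.08,0.43) + 0.841·(3.7,-0.2) = (3.4424,-0.0998)
  v2: (1-0.841)·(1.55,2.57) + 0.841·(2.2,2.74) = (2.0967,2.7130)
  v3: (1-0.841)·(-0.71,3.15) + 0.841·(-0.74,2.09) = (-0.7352,2.2585)
  v4: (1-0.841)·(-1.75,1.19) + 0.841·(-3.1,1.1) = (-2.8853,1.1143)
  v5: (1-0.841)·(-2.04,-0.26) + 0.841·(-2.47,-1.29) = (-2.4016,-1.1262)
  v6: (1-0.841)·(-0.8,-1.84) + 0.841·(-1.03,-3.24) = (-0.9934,-3.0174)
  v7: (1-0.841)·(2.88,-3.79) + 0.841·(1.9,-3.55) = (2.0558,-3.5882)
Shoelace sum Σ(x_i·y_{i+1} − x_{i+1}·y_i):
  i=1: 3.4424·2.7130 − 2.0967·-0.0998 = +9.5485 (running +9.5485)
  i=2: 2.0967·2.2585 − -0.7352·2.7130 = +6.7300 (running +16.2785)
  i=3: -0.7352·1.1143 − -2.8853·2.2585 = +5.6974 (running +21.9759)
  i=4: -2.8853·-1.1262 − -2.4016·1.1143 = +5.9257 (running +27.9016)
  i=5: -2.4016·-3.0174 − -0.9934·-1.1262 = +6.1278 (running +34.0295)
  i=6: -0.9934·-3.5882 − 2.0558·-3.0174 = +9.7678 (running +43.7973)
  i=7: 2.0558·-0.0998 − 3.4424·-3.5882 = +12.1467 (running +55.9440)
Area = |Σ|/2 = |55.9440|/2 = 27.9720

Area at t=0.841: 27.9720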